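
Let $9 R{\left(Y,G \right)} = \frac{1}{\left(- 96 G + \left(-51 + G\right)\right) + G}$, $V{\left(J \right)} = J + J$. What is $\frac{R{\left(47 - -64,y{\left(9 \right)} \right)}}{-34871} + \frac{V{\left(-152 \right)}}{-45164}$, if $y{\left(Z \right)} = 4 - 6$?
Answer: $\frac{3267680377}{485467192413} \approx 0.006731$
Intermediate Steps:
$y{\left(Z \right)} = -2$ ($y{\left(Z \right)} = 4 - 6 = -2$)
$V{\left(J \right)} = 2 J$
$R{\left(Y,G \right)} = \frac{1}{9 \left(-51 - 94 G\right)}$ ($R{\left(Y,G \right)} = \frac{1}{9 \left(\left(- 96 G + \left(-51 + G\right)\right) + G\right)} = \frac{1}{9 \left(\left(-51 - 95 G\right) + G\right)} = \frac{1}{9 \left(-51 - 94 G\right)}$)
$\frac{R{\left(47 - -64,y{\left(9 \right)} \right)}}{-34871} + \frac{V{\left(-152 \right)}}{-45164} = \frac{\left(-1\right) \frac{1}{459 + 846 \left(-2\right)}}{-34871} + \frac{2 \left(-152\right)}{-45164} = - \frac{1}{459 - 1692} \left(- \frac{1}{34871}\right) - - \frac{76}{11291} = - \frac{1}{-1233} \left(- \frac{1}{34871}\right) + \frac{76}{11291} = \left(-1\right) \left(- \frac{1}{1233}\right) \left(- \frac{1}{34871}\right) + \frac{76}{11291} = \frac{1}{1233} \left(- \frac{1}{34871}\right) + \frac{76}{11291} = - \frac{1}{42995943} + \frac{76}{11291} = \frac{3267680377}{485467192413}$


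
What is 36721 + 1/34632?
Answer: 1271721673/34632 ≈ 36721.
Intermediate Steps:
36721 + 1/34632 = 1271721673/34632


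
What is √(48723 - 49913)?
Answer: I*√1190 ≈ 34.496*I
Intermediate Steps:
√(48723 - 49913) = √(-1190) = I*√1190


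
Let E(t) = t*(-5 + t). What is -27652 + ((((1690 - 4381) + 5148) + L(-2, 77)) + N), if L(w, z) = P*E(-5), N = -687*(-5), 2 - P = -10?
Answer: -21160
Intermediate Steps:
P = 12 (P = 2 - 1*(-10) = 2 + 10 = 12)
N = 3435
L(w, z) = 600 (L(w, z) = 12*(-5*(-5 - 5)) = 12*(-5*(-10)) = 12*50 = 600)
-27652 + ((((1690 - 4381) + 5148) + L(-2, 77)) + N) = -27652 + ((((1690 - 4381) + 5148) + 600) + 3435) = -27652 + (((-2691 + 5148) + 600) + 3435) = -27652 + ((2457 + 600) + 3435) = -27652 + (3057 + 3435) = -27652 + 6492 = -21160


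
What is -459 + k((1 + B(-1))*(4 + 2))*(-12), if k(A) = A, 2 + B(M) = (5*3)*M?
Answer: 693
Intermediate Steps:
B(M) = -2 + 15*M (B(M) = -2 + (5*3)*M = -2 + 15*M)
-459 + k((1 + B(-1))*(4 + 2))*(-12) = -459 + ((1 + (-2 + 15*(-1)))*(4 + 2))*(-12) = -459 + ((1 + (-2 - 15))*6)*(-12) = -459 + ((1 - 17)*6)*(-12) = -459 - 16*6*(-12) = -459 - 96*(-12) = -459 + 1152 = 693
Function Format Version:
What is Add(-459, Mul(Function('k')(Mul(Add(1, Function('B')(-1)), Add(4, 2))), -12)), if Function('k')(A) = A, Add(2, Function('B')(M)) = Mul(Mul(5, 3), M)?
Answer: 693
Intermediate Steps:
Function('B')(M) = Add(-2, Mul(15, M)) (Function('B')(M) = Add(-2, Mul(Mul(5, 3), M)) = Add(-2, Mul(15, M)))
Add(-459, Mul(Function('k')(Mul(Add(1, Function('B')(-1)), Add(4, 2))), -12)) = Add(-459, Mul(Mul(Add(1, Add(-2, Mul(15, -1))), Add(4, 2)), -12)) = Add(-459, Mul(Mul(Add(1, Add(-2, -15)), 6), -12)) = Add(-459, Mul(Mul(Add(1, -17), 6), -12)) = Add(-459, Mul(Mul(-16, 6), -12)) = Add(-459, Mul(-96, -12)) = Add(-459, 1152) = 693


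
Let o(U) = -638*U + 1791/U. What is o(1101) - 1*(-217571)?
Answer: -177945592/367 ≈ -4.8487e+5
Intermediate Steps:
o(1101) - 1*(-217571) = (-638*1101 + 1791/1101) - 1*(-217571) = (-702438 + 1791*(1/1101)) + 217571 = (-702438 + 597/367) + 217571 = -257794149/367 + 217571 = -177945592/367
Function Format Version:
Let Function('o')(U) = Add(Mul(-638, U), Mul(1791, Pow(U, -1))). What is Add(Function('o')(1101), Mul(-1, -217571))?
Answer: Rational(-177945592, 367) ≈ -4.8487e+5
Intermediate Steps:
Add(Function('o')(1101), Mul(-1, -217571)) = Add(Add(Mul(-638, 1101), Mul(1791, Pow(1101, -1))), Mul(-1, -217571)) = Add(Add(-702438, Mul(1791, Rational(1, 1101))), 217571) = Add(Add(-702438, Rational(597, 367)), 217571) = Add(Rational(-257794149, 367), 217571) = Rational(-177945592, 367)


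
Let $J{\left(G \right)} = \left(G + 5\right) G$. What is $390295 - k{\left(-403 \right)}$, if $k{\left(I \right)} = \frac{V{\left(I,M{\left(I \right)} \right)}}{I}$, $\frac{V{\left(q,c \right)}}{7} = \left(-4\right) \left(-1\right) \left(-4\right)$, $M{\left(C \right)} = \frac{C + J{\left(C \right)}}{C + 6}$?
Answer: $\frac{157288773}{403} \approx 3.9029 \cdot 10^{5}$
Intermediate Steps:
$J{\left(G \right)} = G \left(5 + G\right)$ ($J{\left(G \right)} = \left(5 + G\right) G = G \left(5 + G\right)$)
$M{\left(C \right)} = \frac{C + C \left(5 + C\right)}{6 + C}$ ($M{\left(C \right)} = \frac{C + C \left(5 + C\right)}{C + 6} = \frac{C + C \left(5 + C\right)}{6 + C}$)
$V{\left(q,c \right)} = -112$ ($V{\left(q,c \right)} = 7 \left(-4\right) \left(-1\right) \left(-4\right) = 7 \cdot 4 \left(-4\right) = 7 \left(-16\right) = -112$)
$k{\left(I \right)} = - \frac{112}{I}$
$390295 - k{\left(-403 \right)} = 390295 - - \frac{112}{-403} = 390295 - \left(-112\right) \left(- \frac{1}{403}\right) = 390295 - \frac{112}{403} = \frac{157288773}{403}$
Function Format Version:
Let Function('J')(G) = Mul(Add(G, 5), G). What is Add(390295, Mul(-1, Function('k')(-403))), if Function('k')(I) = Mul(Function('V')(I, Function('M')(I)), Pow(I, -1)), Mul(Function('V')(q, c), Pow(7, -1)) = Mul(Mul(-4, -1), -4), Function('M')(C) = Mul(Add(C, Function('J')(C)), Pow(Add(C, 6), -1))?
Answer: Rational(157288773, 403) ≈ 3.9029e+5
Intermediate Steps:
Function('J')(G) = Mul(G, Add(5, G)) (Function('J')(G) = Mul(Add(5, G), G) = Mul(G, Add(5, G)))
Function('M')(C) = Mul(Pow(Add(6, C), -1), Add(C, Mul(C, Add(5, C)))) (Function('M')(C) = Mul(Add(C, Mul(C, Add(5, C))), Pow(Add(C, 6), -1)) = Mul(Add(C, Mul(C, Add(5, C))), Pow(Add(6, C), -1)) = Mul(Pow(Add(6, C), -1), Add(C, Mul(C, Add(5, C)))))
Function('V')(q, c) = -112 (Function('V')(q, c) = Mul(7, Mul(Mul(-4, -1), -4)) = Mul(7, Mul(4, -4)) = Mul(7, -16) = -112)
Function('k')(I) = Mul(-112, Pow(I, -1))
Add(390295, Mul(-1, Function('k')(-403))) = Add(390295, Mul(-1, Mul(-112, Pow(-403, -1)))) = Add(390295, Mul(-1, Mul(-112, Rational(-1, 403)))) = Add(390295, Mul(-1, Rational(112, 403))) = Add(390295, Rational(-112, 403)) = Rational(157288773, 403)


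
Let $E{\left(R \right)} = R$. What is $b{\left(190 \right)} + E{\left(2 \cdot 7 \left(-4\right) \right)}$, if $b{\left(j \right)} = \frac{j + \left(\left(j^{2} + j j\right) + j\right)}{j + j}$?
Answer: $135$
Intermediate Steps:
$b{\left(j \right)} = \frac{2 j + 2 j^{2}}{2 j}$ ($b{\left(j \right)} = \frac{j + \left(\left(j^{2} + j^{2}\right) + j\right)}{2 j} = \left(j + \left(2 j^{2} + j\right)\right) \frac{1}{2 j} = \left(j + \left(j + 2 j^{2}\right)\right) \frac{1}{2 j} = \left(2 j + 2 j^{2}\right) \frac{1}{2 j} = \frac{2 j + 2 j^{2}}{2 j}$)
$b{\left(190 \right)} + E{\left(2 \cdot 7 \left(-4\right) \right)} = \left(1 + 190\right) + 2 \cdot 7 \left(-4\right) = 191 + 14 \left(-4\right) = 191 - 56 = 135$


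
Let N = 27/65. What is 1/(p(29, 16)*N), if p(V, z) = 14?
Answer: 65/378 ≈ 0.17196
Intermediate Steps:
N = 27/65 (N = 27*(1/65) = 27/65 ≈ 0.41538)
1/(p(29, 16)*N) = 1/(14*(27/65)) = 1/(378/65) = 65/378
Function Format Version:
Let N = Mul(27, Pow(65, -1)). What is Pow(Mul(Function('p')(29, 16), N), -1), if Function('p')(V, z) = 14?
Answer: Rational(65, 378) ≈ 0.17196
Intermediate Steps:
N = Rational(27, 65) (N = Mul(27, Rational(1, 65)) = Rational(27, 65) ≈ 0.41538)
Pow(Mul(Function('p')(29, 16), N), -1) = Pow(Mul(14, Rational(27, 65)), -1) = Pow(Rational(378, 65), -1) = Rational(65, 378)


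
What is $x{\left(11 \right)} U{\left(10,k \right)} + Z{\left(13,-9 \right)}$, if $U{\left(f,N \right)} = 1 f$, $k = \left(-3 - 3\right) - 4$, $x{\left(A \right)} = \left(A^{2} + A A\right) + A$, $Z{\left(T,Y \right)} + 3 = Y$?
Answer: $2518$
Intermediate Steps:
$Z{\left(T,Y \right)} = -3 + Y$
$x{\left(A \right)} = A + 2 A^{2}$ ($x{\left(A \right)} = \left(A^{2} + A^{2}\right) + A = 2 A^{2} + A = A + 2 A^{2}$)
$k = -10$ ($k = -6 - 4 = -10$)
$U{\left(f,N \right)} = f$
$x{\left(11 \right)} U{\left(10,k \right)} + Z{\left(13,-9 \right)} = 11 \left(1 + 2 \cdot 11\right) 10 - 12 = 11 \left(1 + 22\right) 10 - 12 = 11 \cdot 23 \cdot 10 - 12 = 253 \cdot 10 - 12 = 2530 - 12 = 2518$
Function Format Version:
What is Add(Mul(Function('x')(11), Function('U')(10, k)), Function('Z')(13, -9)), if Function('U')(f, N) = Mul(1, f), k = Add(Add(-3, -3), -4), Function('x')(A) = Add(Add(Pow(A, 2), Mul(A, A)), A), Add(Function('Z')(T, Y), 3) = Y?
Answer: 2518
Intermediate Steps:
Function('Z')(T, Y) = Add(-3, Y)
Function('x')(A) = Add(A, Mul(2, Pow(A, 2))) (Function('x')(A) = Add(Add(Pow(A, 2), Pow(A, 2)), A) = Add(Mul(2, Pow(A, 2)), A) = Add(A, Mul(2, Pow(A, 2))))
k = -10 (k = Add(-6, -4) = -10)
Function('U')(f, N) = f
Add(Mul(Function('x')(11), Function('U')(10, k)), Function('Z')(13, -9)) = Add(Mul(Mul(11, Add(1, Mul(2, 11))), 10), Add(-3, -9)) = Add(Mul(Mul(11, Add(1, 22)), 10), -12) = Add(Mul(Mul(11, 23), 10), -12) = Add(Mul(253, 10), -12) = Add(2530, -12) = 2518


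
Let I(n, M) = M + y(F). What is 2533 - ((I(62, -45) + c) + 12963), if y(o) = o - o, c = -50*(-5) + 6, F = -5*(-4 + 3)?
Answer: -10641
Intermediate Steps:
F = 5 (F = -5*(-1) = 5)
c = 256 (c = 250 + 6 = 256)
y(o) = 0
I(n, M) = M (I(n, M) = M + 0 = M)
2533 - ((I(62, -45) + c) + 12963) = 2533 - ((-45 + 256) + 12963) = 2533 - (211 + 12963) = 2533 - 1*13174 = 2533 - 13174 = -10641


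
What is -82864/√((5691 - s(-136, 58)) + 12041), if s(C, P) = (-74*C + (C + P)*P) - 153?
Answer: -82864*√12345/12345 ≈ -745.80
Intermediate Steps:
s(C, P) = -153 - 74*C + P*(C + P) (s(C, P) = (-74*C + P*(C + P)) - 153 = -153 - 74*C + P*(C + P))
-82864/√((5691 - s(-136, 58)) + 12041) = -82864/√((5691 - (-153 + 58² - 74*(-136) - 136*58)) + 12041) = -82864/√((5691 - (-153 + 3364 + 10064 - 7888)) + 12041) = -82864/√((5691 - 1*5387) + 12041) = -82864/√((5691 - 5387) + 12041) = -82864/√(304 + 12041) = -82864*√12345/12345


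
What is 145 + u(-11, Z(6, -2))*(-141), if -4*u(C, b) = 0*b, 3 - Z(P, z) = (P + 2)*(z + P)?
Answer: 145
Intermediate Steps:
Z(P, z) = 3 - (2 + P)*(P + z) (Z(P, z) = 3 - (P + 2)*(z + P) = 3 - (2 + P)*(P + z))
u(C, b) = 0 (u(C, b) = -0*b = -¼*0 = 0)
145 + u(-11, Z(6, -2))*(-141) = 145 + 0*(-141) = 145 + 0 = 145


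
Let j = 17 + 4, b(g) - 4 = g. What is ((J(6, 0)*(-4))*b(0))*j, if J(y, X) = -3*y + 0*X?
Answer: 6048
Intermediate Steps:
b(g) = 4 + g
J(y, X) = -3*y (J(y, X) = -3*y + 0 = -3*y)
j = 21
((J(6, 0)*(-4))*b(0))*j = ((-3*6*(-4))*(4 + 0))*21 = (-18*(-4)*4)*21 = (72*4)*21 = 288*21 = 6048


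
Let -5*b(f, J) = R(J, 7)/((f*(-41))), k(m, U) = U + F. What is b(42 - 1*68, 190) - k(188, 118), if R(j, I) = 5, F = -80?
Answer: -40509/1066 ≈ -38.001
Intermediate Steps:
k(m, U) = -80 + U (k(m, U) = U - 80 = -80 + U)
b(f, J) = 1/(41*f) (b(f, J) = -1/(f*(-41)) = -1/((-41*f)) = -(-1)/(41*f) = 1/(41*f))
b(42 - 1*68, 190) - k(188, 118) = 1/(41*(42 - 1*68)) - (-80 + 118) = 1/(41*(42 - 68)) - 1*38 = (1/41)/(-26) - 38 = (1/41)*(-1/26) - 38 = -1/1066 - 38 = -40509/1066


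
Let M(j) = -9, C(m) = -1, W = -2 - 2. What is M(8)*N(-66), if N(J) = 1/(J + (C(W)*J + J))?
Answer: 3/22 ≈ 0.13636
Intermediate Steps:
W = -4
N(J) = 1/J (N(J) = 1/(J + (-J + J)) = 1/(J + 0) = 1/J)
M(8)*N(-66) = -9/(-66) = -9*(-1/66) = 3/22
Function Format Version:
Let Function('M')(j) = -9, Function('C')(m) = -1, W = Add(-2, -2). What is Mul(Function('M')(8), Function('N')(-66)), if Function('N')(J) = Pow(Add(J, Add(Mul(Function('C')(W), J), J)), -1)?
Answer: Rational(3, 22) ≈ 0.13636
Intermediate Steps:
W = -4
Function('N')(J) = Pow(J, -1) (Function('N')(J) = Pow(Add(J, Add(Mul(-1, J), J)), -1) = Pow(Add(J, 0), -1) = Pow(J, -1))
Mul(Function('M')(8), Function('N')(-66)) = Mul(-9, Pow(-66, -1)) = Mul(-9, Rational(-1, 66)) = Rational(3, 22)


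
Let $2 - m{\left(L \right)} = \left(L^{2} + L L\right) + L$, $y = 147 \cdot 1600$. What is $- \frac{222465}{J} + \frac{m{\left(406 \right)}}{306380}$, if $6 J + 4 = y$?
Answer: $- \frac{60823189387}{9007418810} \approx -6.7526$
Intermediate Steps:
$y = 235200$
$J = \frac{117598}{3}$ ($J = - \frac{2}{3} + \frac{1}{6} \cdot 235200 = - \frac{2}{3} + 39200 = \frac{117598}{3} \approx 39199.0$)
$m{\left(L \right)} = 2 - L - 2 L^{2}$ ($m{\left(L \right)} = 2 - \left(\left(L^{2} + L L\right) + L\right) = 2 - \left(\left(L^{2} + L^{2}\right) + L\right) = 2 - \left(2 L^{2} + L\right) = 2 - \left(L + 2 L^{2}\right) = 2 - L - 2 L^{2}$)
$- \frac{222465}{J} + \frac{m{\left(406 \right)}}{306380} = - \frac{222465}{\frac{117598}{3}} + \frac{2 - 406 - 2 \cdot 406^{2}}{306380} = \left(-222465\right) \frac{3}{117598} + \left(2 - 406 - 329672\right) \frac{1}{306380} = - \frac{667395}{117598} + \left(2 - 406 - 329672\right) \frac{1}{306380} = - \frac{667395}{117598} - \frac{82519}{76595} = - \frac{60823189387}{9007418810}$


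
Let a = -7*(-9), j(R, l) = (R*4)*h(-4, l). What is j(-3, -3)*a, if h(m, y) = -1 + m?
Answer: 3780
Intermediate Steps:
j(R, l) = -20*R (j(R, l) = (R*4)*(-1 - 4) = (4*R)*(-5) = -20*R)
a = 63
j(-3, -3)*a = -20*(-3)*63 = 60*63 = 3780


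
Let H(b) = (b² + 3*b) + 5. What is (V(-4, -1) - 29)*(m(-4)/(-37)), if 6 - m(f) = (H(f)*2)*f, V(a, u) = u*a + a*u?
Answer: 1638/37 ≈ 44.270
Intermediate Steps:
H(b) = 5 + b² + 3*b
V(a, u) = 2*a*u (V(a, u) = a*u + a*u = 2*a*u)
m(f) = 6 - f*(10 + 2*f² + 6*f) (m(f) = 6 - (5 + f² + 3*f)*2*f = 6 - (10 + 2*f² + 6*f)*f = 6 - f*(10 + 2*f² + 6*f))
(V(-4, -1) - 29)*(m(-4)/(-37)) = (2*(-4)*(-1) - 29)*((6 - 2*(-4)*(5 + (-4)² + 3*(-4)))/(-37)) = (8 - 29)*((6 - 2*(-4)*(5 + 16 - 12))*(-1/37)) = -21*(6 - 2*(-4)*9)*(-1)/37 = -21*(6 + 72)*(-1)/37 = -1638*(-1)/37 = -21*(-78/37) = 1638/37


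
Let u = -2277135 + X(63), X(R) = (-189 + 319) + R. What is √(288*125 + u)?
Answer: I*√2240942 ≈ 1497.0*I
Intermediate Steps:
X(R) = 130 + R
u = -2276942 (u = -2277135 + (130 + 63) = -2277135 + 193 = -2276942)
√(288*125 + u) = √(288*125 - 2276942) = √(36000 - 2276942) = √(-2240942) = I*√2240942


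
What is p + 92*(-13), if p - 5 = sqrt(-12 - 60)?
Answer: -1191 + 6*I*sqrt(2) ≈ -1191.0 + 8.4853*I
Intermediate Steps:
p = 5 + 6*I*sqrt(2) (p = 5 + sqrt(-12 - 60) = 5 + sqrt(-72) = 5 + 6*I*sqrt(2) ≈ 5.0 + 8.4853*I)
p + 92*(-13) = (5 + 6*I*sqrt(2)) + 92*(-13) = (5 + 6*I*sqrt(2)) - 1196 = -1191 + 6*I*sqrt(2)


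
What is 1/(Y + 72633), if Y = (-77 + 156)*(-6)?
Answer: 1/72159 ≈ 1.3858e-5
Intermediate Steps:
Y = -474 (Y = 79*(-6) = -474)
1/(Y + 72633) = 1/(-474 + 72633) = 1/72159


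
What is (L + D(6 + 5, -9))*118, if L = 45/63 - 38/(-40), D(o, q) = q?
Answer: -60593/70 ≈ -865.61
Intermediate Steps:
L = 233/140 (L = 45*(1/63) - 38*(-1/40) = 5/7 + 19/20 = 233/140 ≈ 1.6643)
(L + D(6 + 5, -9))*118 = (233/140 - 9)*118 = -1027/140*118 = -60593/70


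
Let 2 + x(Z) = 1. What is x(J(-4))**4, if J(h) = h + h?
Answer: 1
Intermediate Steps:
J(h) = 2*h
x(Z) = -1 (x(Z) = -2 + 1 = -1)
x(J(-4))**4 = (-1)**4 = 1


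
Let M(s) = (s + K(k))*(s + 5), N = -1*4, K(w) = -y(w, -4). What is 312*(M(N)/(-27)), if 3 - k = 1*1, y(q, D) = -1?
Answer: 104/3 ≈ 34.667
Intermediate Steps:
k = 2 (k = 3 - 1 = 2)
K(w) = 1 (K(w) = -1*(-1) = 1)
N = -4
M(s) = (1 + s)*(5 + s) (M(s) = (s + 1)*(s + 5) = (1 + s)*(5 + s))
312*(M(N)/(-27)) = 312*((5 + (-4)² + 6*(-4))/(-27)) = 312*((5 + 16 - 24)*(-1/27)) = 312*(-3*(-1/27)) = 312*(⅑) = 104/3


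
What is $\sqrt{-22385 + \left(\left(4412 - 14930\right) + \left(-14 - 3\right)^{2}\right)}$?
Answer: $i \sqrt{32614} \approx 180.59 i$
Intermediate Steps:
$\sqrt{-22385 + \left(\left(4412 - 14930\right) + \left(-14 - 3\right)^{2}\right)} = \sqrt{-22385 - \left(10518 - \left(-17\right)^{2}\right)} = \sqrt{-22385 + \left(-10518 + 289\right)} = \sqrt{-22385 - 10229} = \sqrt{-32614} = i \sqrt{32614}$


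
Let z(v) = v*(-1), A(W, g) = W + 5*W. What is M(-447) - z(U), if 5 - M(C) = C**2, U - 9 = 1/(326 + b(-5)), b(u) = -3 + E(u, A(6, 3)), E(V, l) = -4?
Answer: -63734604/319 ≈ -1.9980e+5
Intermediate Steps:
A(W, g) = 6*W
b(u) = -7 (b(u) = -3 - 4 = -7)
U = 2872/319 (U = 9 + 1/(326 - 7) = 9 + 1/319 = 2872/319 ≈ 9.0031)
z(v) = -v
M(C) = 5 - C**2
M(-447) - z(U) = (5 - 1*(-447)**2) - (-1)*2872/319 = (5 - 1*199809) - 1*(-2872/319) = (5 - 199809) + 2872/319 = -199804 + 2872/319 = -63734604/319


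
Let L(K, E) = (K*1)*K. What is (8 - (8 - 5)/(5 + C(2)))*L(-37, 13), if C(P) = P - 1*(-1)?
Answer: 83509/8 ≈ 10439.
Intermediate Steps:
C(P) = 1 + P (C(P) = P + 1 = 1 + P)
L(K, E) = K² (L(K, E) = K*K = K²)
(8 - (8 - 5)/(5 + C(2)))*L(-37, 13) = (8 - (8 - 5)/(5 + (1 + 2)))*(-37)² = (8 - 3/(5 + 3))*1369 = (8 - 3/8)*1369 = (61/8)*1369 = 83509/8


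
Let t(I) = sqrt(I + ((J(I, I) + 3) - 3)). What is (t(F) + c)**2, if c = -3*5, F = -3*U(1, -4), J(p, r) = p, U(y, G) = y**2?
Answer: (15 - I*sqrt(6))**2 ≈ 219.0 - 73.485*I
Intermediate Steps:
F = -3 (F = -3*1**2 = -3*1 = -3)
c = -15
t(I) = sqrt(2)*sqrt(I) (t(I) = sqrt(I + ((I + 3) - 3)) = sqrt(I + ((3 + I) - 3)) = sqrt(I + I) = sqrt(2*I) = sqrt(2)*sqrt(I))
(t(F) + c)**2 = (sqrt(2)*sqrt(-3) - 15)**2 = (sqrt(2)*(I*sqrt(3)) - 15)**2 = (I*sqrt(6) - 15)**2 = (-15 + I*sqrt(6))**2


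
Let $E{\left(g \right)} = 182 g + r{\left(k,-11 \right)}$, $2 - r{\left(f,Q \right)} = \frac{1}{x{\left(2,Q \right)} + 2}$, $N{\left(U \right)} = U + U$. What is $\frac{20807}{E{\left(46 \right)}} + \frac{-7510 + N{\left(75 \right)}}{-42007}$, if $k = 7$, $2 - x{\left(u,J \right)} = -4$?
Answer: $\frac{7485370952}{2814090937} \approx 2.66$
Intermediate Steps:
$x{\left(u,J \right)} = 6$ ($x{\left(u,J \right)} = 2 - -4 = 2 + 4 = 6$)
$N{\left(U \right)} = 2 U$
$r{\left(f,Q \right)} = \frac{15}{8}$ ($r{\left(f,Q \right)} = 2 - \frac{1}{6 + 2} = 2 - \frac{1}{8} = \frac{15}{8}$)
$E{\left(g \right)} = \frac{15}{8} + 182 g$ ($E{\left(g \right)} = 182 g + \frac{15}{8} = \frac{15}{8} + 182 g$)
$\frac{20807}{E{\left(46 \right)}} + \frac{-7510 + N{\left(75 \right)}}{-42007} = \frac{20807}{\frac{15}{8} + 182 \cdot 46} + \frac{-7510 + 2 \cdot 75}{-42007} = \frac{20807}{\frac{15}{8} + 8372} + \left(-7510 + 150\right) \left(- \frac{1}{42007}\right) = \frac{20807}{\frac{66991}{8}} - - \frac{7360}{42007} = 20807 \cdot \frac{8}{66991} + \frac{7360}{42007} = \frac{166456}{66991} + \frac{7360}{42007} = \frac{7485370952}{2814090937}$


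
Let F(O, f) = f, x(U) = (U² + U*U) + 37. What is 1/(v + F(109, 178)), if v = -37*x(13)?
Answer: -1/13697 ≈ -7.3009e-5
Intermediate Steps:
x(U) = 37 + 2*U² (x(U) = (U² + U²) + 37 = 2*U² + 37 = 37 + 2*U²)
v = -13875 (v = -37*(37 + 2*13²) = -37*(37 + 2*169) = -37*(37 + 338) = -37*375 = -13875)
1/(v + F(109, 178)) = 1/(-13875 + 178) = 1/(-13697) = -1/13697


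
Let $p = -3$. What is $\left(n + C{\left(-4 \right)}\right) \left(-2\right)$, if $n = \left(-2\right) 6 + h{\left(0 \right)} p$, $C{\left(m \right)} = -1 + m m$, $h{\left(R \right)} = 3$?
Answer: $12$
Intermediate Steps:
$C{\left(m \right)} = -1 + m^{2}$
$n = -21$ ($n = \left(-2\right) 6 + 3 \left(-3\right) = -12 - 9 = -21$)
$\left(n + C{\left(-4 \right)}\right) \left(-2\right) = \left(-21 - \left(1 - \left(-4\right)^{2}\right)\right) \left(-2\right) = \left(-21 + \left(-1 + 16\right)\right) \left(-2\right) = \left(-21 + 15\right) \left(-2\right) = \left(-6\right) \left(-2\right) = 12$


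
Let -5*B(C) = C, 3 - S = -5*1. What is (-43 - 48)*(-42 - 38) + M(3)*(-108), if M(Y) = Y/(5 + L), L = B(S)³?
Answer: 782140/113 ≈ 6921.6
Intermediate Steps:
S = 8 (S = 3 - (-5) = 3 - 1*(-5) = 3 + 5 = 8)
B(C) = -C/5
L = -512/125 (L = (-⅕*8)³ = (-8/5)³ = -512/125 ≈ -4.0960)
M(Y) = 125*Y/113 (M(Y) = Y/(5 - 512/125) = Y/(113/125) = Y*(125/113) = 125*Y/113)
(-43 - 48)*(-42 - 38) + M(3)*(-108) = (-43 - 48)*(-42 - 38) + ((125/113)*3)*(-108) = -91*(-80) + (375/113)*(-108) = 7280 - 40500/113 = 782140/113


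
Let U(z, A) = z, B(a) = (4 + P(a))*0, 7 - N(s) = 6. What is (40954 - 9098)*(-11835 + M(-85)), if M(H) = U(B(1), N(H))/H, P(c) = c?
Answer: -377015760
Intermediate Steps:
N(s) = 1 (N(s) = 7 - 1*6 = 7 - 6 = 1)
B(a) = 0 (B(a) = (4 + a)*0 = 0)
M(H) = 0 (M(H) = 0/H = 0)
(40954 - 9098)*(-11835 + M(-85)) = (40954 - 9098)*(-11835 + 0) = 31856*(-11835) = -377015760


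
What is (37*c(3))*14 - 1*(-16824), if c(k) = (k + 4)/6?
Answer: 52285/3 ≈ 17428.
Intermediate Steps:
c(k) = 2/3 + k/6 (c(k) = (4 + k)*(1/6) = 2/3 + k/6)
(37*c(3))*14 - 1*(-16824) = (37*(2/3 + (1/6)*3))*14 - 1*(-16824) = (37*(2/3 + 1/2))*14 + 16824 = (37*(7/6))*14 + 16824 = (259/6)*14 + 16824 = 1813/3 + 16824 = 52285/3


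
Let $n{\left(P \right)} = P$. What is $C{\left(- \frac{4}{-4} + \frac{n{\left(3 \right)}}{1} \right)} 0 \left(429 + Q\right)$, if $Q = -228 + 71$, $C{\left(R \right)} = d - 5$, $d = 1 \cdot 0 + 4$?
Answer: $0$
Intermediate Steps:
$d = 4$ ($d = 0 + 4 = 4$)
$C{\left(R \right)} = -1$ ($C{\left(R \right)} = 4 - 5 = -1$)
$Q = -157$
$C{\left(- \frac{4}{-4} + \frac{n{\left(3 \right)}}{1} \right)} 0 \left(429 + Q\right) = \left(-1\right) 0 \left(429 - 157\right) = 0 \cdot 272 = 0$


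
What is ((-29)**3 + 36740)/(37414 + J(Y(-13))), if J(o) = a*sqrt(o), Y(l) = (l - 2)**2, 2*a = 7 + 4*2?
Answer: 24702/75053 ≈ 0.32913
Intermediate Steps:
a = 15/2 (a = (7 + 4*2)/2 = (7 + 8)/2 = (1/2)*15 = 15/2 ≈ 7.5000)
Y(l) = (-2 + l)**2
J(o) = 15*sqrt(o)/2
((-29)**3 + 36740)/(37414 + J(Y(-13))) = ((-29)**3 + 36740)/(37414 + 15*sqrt((-2 - 13)**2)/2) = (-24389 + 36740)/(37414 + 15*sqrt((-15)**2)/2) = 12351/(37414 + 15*sqrt(225)/2) = 12351/(37414 + (15/2)*15) = 12351/(37414 + 225/2) = 12351/(75053/2) = 12351*(2/75053) = 24702/75053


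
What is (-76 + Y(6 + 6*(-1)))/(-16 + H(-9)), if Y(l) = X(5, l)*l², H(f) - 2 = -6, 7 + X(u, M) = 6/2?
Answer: 19/5 ≈ 3.8000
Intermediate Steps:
X(u, M) = -4 (X(u, M) = -7 + 6/2 = -7 + 6*(½) = -7 + 3 = -4)
H(f) = -4 (H(f) = 2 - 6 = -4)
Y(l) = -4*l²
(-76 + Y(6 + 6*(-1)))/(-16 + H(-9)) = (-76 - 4*(6 + 6*(-1))²)/(-16 - 4) = (-76 - 4*(6 - 6)²)/(-20) = (-76 - 4*0²)*(-1/20) = (-76 - 4*0)*(-1/20) = (-76 + 0)*(-1/20) = -76*(-1/20) = 19/5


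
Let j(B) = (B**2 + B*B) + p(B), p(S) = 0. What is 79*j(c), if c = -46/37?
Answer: 334328/1369 ≈ 244.21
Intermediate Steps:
c = -46/37 (c = -46*1/37 = -46/37 ≈ -1.2432)
j(B) = 2*B**2 (j(B) = (B**2 + B*B) + 0 = (B**2 + B**2) + 0 = 2*B**2 + 0 = 2*B**2)
79*j(c) = 79*(2*(-46/37)**2) = 79*(2*(2116/1369)) = 79*(4232/1369) = 334328/1369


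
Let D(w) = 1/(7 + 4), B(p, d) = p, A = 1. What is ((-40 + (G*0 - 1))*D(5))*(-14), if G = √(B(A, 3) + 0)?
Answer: 574/11 ≈ 52.182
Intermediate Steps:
D(w) = 1/11
G = 1 (G = √(1 + 0) = √1 = 1)
((-40 + (G*0 - 1))*D(5))*(-14) = ((-40 + (1*0 - 1))*(1/11))*(-14) = ((-40 + (0 - 1))*(1/11))*(-14) = ((-40 - 1)*(1/11))*(-14) = -41*1/11*(-14) = -41/11*(-14) = 574/11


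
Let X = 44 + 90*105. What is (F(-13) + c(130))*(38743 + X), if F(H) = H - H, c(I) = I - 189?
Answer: -2845983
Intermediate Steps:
c(I) = -189 + I
X = 9494 (X = 44 + 9450 = 9494)
F(H) = 0
(F(-13) + c(130))*(38743 + X) = (0 + (-189 + 130))*(38743 + 9494) = (0 - 59)*48237 = -59*48237 = -2845983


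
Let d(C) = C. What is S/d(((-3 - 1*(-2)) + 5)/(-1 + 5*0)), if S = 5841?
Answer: -5841/4 ≈ -1460.3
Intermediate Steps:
S/d(((-3 - 1*(-2)) + 5)/(-1 + 5*0)) = 5841/((((-3 - 1*(-2)) + 5)/(-1 + 5*0))) = 5841/((((-3 + 2) + 5)/(-1 + 0))) = 5841/(((-1 + 5)/(-1))) = 5841/((4*(-1))) = 5841/(-4) = 5841*(-¼) = -5841/4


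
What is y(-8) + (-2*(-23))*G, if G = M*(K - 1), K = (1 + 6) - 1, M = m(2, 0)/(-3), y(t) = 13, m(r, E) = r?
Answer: -421/3 ≈ -140.33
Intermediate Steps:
M = -2/3 (M = 2/(-3) = 2*(-1/3) = -2/3 ≈ -0.66667)
K = 6 (K = 7 - 1 = 6)
G = -10/3 (G = -2*(6 - 1)/3 = -2/3*5 = -10/3 ≈ -3.3333)
y(-8) + (-2*(-23))*G = 13 - 2*(-23)*(-10/3) = 13 + 46*(-10/3) = 13 - 460/3 = -421/3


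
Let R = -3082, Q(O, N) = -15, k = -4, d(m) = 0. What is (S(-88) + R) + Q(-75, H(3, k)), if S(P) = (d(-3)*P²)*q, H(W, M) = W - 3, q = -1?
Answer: -3097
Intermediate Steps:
H(W, M) = -3 + W
S(P) = 0 (S(P) = (0*P²)*(-1) = 0*(-1) = 0)
(S(-88) + R) + Q(-75, H(3, k)) = (0 - 3082) - 15 = -3082 - 15 = -3097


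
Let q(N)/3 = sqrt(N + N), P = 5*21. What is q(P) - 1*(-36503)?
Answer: 36503 + 3*sqrt(210) ≈ 36547.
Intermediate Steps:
P = 105
q(N) = 3*sqrt(2)*sqrt(N) (q(N) = 3*sqrt(N + N) = 3*sqrt(2*N) = 3*(sqrt(2)*sqrt(N)) = 3*sqrt(2)*sqrt(N))
q(P) - 1*(-36503) = 3*sqrt(2)*sqrt(105) - 1*(-36503) = 3*sqrt(210) + 36503 = 36503 + 3*sqrt(210)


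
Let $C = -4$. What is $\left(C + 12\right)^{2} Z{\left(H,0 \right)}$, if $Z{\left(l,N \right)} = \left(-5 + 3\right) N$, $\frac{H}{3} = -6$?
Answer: $0$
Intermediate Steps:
$H = -18$ ($H = 3 \left(-6\right) = -18$)
$Z{\left(l,N \right)} = - 2 N$
$\left(C + 12\right)^{2} Z{\left(H,0 \right)} = \left(-4 + 12\right)^{2} \left(\left(-2\right) 0\right) = 8^{2} \cdot 0 = 64 \cdot 0 = 0$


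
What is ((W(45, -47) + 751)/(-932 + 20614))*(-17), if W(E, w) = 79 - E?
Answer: -13345/19682 ≈ -0.67803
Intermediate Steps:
((W(45, -47) + 751)/(-932 + 20614))*(-17) = (((79 - 1*45) + 751)/(-932 + 20614))*(-17) = (((79 - 45) + 751)/19682)*(-17) = ((34 + 751)*(1/19682))*(-17) = (785*(1/19682))*(-17) = (785/19682)*(-17) = -13345/19682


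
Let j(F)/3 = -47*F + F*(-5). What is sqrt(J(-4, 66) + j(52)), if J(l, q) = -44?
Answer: 2*I*sqrt(2039) ≈ 90.311*I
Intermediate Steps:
j(F) = -156*F (j(F) = 3*(-47*F + F*(-5)) = 3*(-47*F - 5*F) = 3*(-52*F) = -156*F)
sqrt(J(-4, 66) + j(52)) = sqrt(-44 - 156*52) = sqrt(-44 - 8112) = sqrt(-8156) = 2*I*sqrt(2039)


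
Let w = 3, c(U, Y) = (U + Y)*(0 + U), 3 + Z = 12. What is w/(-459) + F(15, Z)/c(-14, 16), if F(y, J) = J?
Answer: -1405/4284 ≈ -0.32796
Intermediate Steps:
Z = 9 (Z = -3 + 12 = 9)
c(U, Y) = U*(U + Y) (c(U, Y) = (U + Y)*U = U*(U + Y))
w/(-459) + F(15, Z)/c(-14, 16) = 3/(-459) + 9/((-14*(-14 + 16))) = 3*(-1/459) + 9/((-14*2)) = -1/153 + 9/(-28) = -1/153 + 9*(-1/28) = -1/153 - 9/28 = -1405/4284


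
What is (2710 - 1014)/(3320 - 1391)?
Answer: 1696/1929 ≈ 0.87921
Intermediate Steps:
(2710 - 1014)/(3320 - 1391) = 1696/1929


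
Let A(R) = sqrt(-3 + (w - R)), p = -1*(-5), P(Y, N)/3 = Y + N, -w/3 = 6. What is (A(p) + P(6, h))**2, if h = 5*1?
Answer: (33 + I*sqrt(26))**2 ≈ 1063.0 + 336.54*I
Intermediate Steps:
h = 5
w = -18 (w = -3*6 = -18)
P(Y, N) = 3*N + 3*Y (P(Y, N) = 3*(Y + N) = 3*(N + Y) = 3*N + 3*Y)
p = 5
A(R) = sqrt(-21 - R) (A(R) = sqrt(-3 + (-18 - R)) = sqrt(-21 - R))
(A(p) + P(6, h))**2 = (sqrt(-21 - 1*5) + (3*5 + 3*6))**2 = (sqrt(-21 - 5) + (15 + 18))**2 = (sqrt(-26) + 33)**2 = (I*sqrt(26) + 33)**2 = (33 + I*sqrt(26))**2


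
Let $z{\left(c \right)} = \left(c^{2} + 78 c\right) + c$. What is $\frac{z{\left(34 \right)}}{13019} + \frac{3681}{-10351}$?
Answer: $- \frac{8154397}{134759669} \approx -0.060511$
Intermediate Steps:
$z{\left(c \right)} = c^{2} + 79 c$
$\frac{z{\left(34 \right)}}{13019} + \frac{3681}{-10351} = \frac{34 \left(79 + 34\right)}{13019} + \frac{3681}{-10351} = 34 \cdot 113 \cdot \frac{1}{13019} + 3681 \left(- \frac{1}{10351}\right) = 3842 \cdot \frac{1}{13019} - \frac{3681}{10351} = \frac{3842}{13019} - \frac{3681}{10351} = - \frac{8154397}{134759669}$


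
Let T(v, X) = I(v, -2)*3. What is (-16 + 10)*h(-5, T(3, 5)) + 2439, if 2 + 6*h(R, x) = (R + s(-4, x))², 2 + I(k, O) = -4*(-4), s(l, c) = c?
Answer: 1072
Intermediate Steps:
I(k, O) = 14 (I(k, O) = -2 - 4*(-4) = -2 + 16 = 14)
T(v, X) = 42 (T(v, X) = 14*3 = 42)
h(R, x) = -⅓ + (R + x)²/6
(-16 + 10)*h(-5, T(3, 5)) + 2439 = (-16 + 10)*(-⅓ + (-5 + 42)²/6) + 2439 = -6*(-⅓ + (⅙)*37²) + 2439 = -6*(-⅓ + (⅙)*1369) + 2439 = -6*(-⅓ + 1369/6) + 2439 = -6*1367/6 + 2439 = -1367 + 2439 = 1072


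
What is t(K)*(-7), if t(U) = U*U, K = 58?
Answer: -23548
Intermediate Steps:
t(U) = U**2
t(K)*(-7) = 58**2*(-7) = 3364*(-7) = -23548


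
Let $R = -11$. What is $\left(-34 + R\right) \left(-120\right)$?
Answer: $5400$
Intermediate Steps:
$\left(-34 + R\right) \left(-120\right) = \left(-34 - 11\right) \left(-120\right) = \left(-45\right) \left(-120\right) = 5400$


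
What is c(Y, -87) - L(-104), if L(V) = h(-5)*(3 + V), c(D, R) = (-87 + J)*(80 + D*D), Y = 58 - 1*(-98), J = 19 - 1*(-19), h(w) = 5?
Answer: -1195879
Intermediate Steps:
J = 38 (J = 19 + 19 = 38)
Y = 156 (Y = 58 + 98 = 156)
c(D, R) = -3920 - 49*D² (c(D, R) = (-87 + 38)*(80 + D*D) = -49*(80 + D²) = -3920 - 49*D²)
L(V) = 15 + 5*V (L(V) = 5*(3 + V) = 15 + 5*V)
c(Y, -87) - L(-104) = (-3920 - 49*156²) - (15 + 5*(-104)) = (-3920 - 49*24336) - (15 - 520) = (-3920 - 1192464) - 1*(-505) = -1196384 + 505 = -1195879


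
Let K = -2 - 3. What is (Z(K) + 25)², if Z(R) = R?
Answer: 400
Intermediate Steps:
K = -5
(Z(K) + 25)² = (-5 + 25)² = 20² = 400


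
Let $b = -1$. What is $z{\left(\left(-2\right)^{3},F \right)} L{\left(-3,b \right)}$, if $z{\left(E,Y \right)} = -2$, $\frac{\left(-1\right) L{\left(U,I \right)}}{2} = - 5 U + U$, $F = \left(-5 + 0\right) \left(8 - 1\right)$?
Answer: $48$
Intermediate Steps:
$F = -35$ ($F = \left(-5\right) 7 = -35$)
$L{\left(U,I \right)} = 8 U$ ($L{\left(U,I \right)} = - 2 \left(- 5 U + U\right) = - 2 \left(- 4 U\right) = 8 U$)
$z{\left(\left(-2\right)^{3},F \right)} L{\left(-3,b \right)} = - 2 \cdot 8 \left(-3\right) = \left(-2\right) \left(-24\right) = 48$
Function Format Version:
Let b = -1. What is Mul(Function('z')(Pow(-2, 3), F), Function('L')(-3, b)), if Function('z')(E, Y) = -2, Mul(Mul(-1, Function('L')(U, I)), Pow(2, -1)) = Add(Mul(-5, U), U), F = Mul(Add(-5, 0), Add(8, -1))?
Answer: 48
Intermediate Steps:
F = -35 (F = Mul(-5, 7) = -35)
Function('L')(U, I) = Mul(8, U) (Function('L')(U, I) = Mul(-2, Add(Mul(-5, U), U)) = Mul(-2, Mul(-4, U)) = Mul(8, U))
Mul(Function('z')(Pow(-2, 3), F), Function('L')(-3, b)) = Mul(-2, Mul(8, -3)) = Mul(-2, -24) = 48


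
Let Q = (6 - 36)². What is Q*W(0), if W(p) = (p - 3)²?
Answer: 8100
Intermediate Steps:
Q = 900 (Q = (-30)² = 900)
W(p) = (-3 + p)²
Q*W(0) = 900*(-3 + 0)² = 900*(-3)² = 900*9 = 8100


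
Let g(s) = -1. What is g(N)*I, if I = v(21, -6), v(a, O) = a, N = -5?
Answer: -21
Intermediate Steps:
I = 21
g(N)*I = -1*21 = -21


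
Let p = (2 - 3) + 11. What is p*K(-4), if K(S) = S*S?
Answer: 160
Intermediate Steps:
K(S) = S**2
p = 10 (p = -1 + 11 = 10)
p*K(-4) = 10*(-4)**2 = 10*16 = 160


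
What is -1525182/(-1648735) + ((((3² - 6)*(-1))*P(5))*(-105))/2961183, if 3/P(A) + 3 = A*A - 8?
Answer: 3010969533279/3254804035670 ≈ 0.92509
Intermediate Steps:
P(A) = 3/(-11 + A²) (P(A) = 3/(-3 + (A*A - 8)) = 3/(-3 + (A² - 8)) = 3/(-3 + (-8 + A²)) = 3/(-11 + A²))
-1525182/(-1648735) + ((((3² - 6)*(-1))*P(5))*(-105))/2961183 = -1525182/(-1648735) + ((((3² - 6)*(-1))*(3/(-11 + 5²)))*(-105))/2961183 = -1525182*(-1/1648735) + ((((9 - 6)*(-1))*(3/(-11 + 25)))*(-105))*(1/2961183) = 1525182/1648735 + (((3*(-1))*(3/14))*(-105))*(1/2961183) = 1525182/1648735 + (-9/14*(-105))*(1/2961183) = 1525182/1648735 + (-3*3/14*(-105))*(1/2961183) = 1525182/1648735 - 9/14*(-105)*(1/2961183) = 1525182/1648735 + (135/2)*(1/2961183) = 1525182/1648735 + 45/1974122 = 3010969533279/3254804035670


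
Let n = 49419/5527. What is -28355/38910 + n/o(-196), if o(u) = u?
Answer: -3263963795/4215089172 ≈ -0.77435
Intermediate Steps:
n = 49419/5527 (n = 49419*(1/5527) = 49419/5527 ≈ 8.9414)
-28355/38910 + n/o(-196) = -28355/38910 + (49419/5527)/(-196) = -28355*1/38910 + (49419/5527)*(-1/196) = -5671/7782 - 49419/1083292 = -3263963795/4215089172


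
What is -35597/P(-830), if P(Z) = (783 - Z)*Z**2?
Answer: -35597/1111195700 ≈ -3.2035e-5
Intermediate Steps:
P(Z) = Z**2*(783 - Z)
-35597/P(-830) = -35597*1/(688900*(783 - 1*(-830))) = -35597*1/(688900*(783 + 830)) = -35597/(688900*1613) = -35597/1111195700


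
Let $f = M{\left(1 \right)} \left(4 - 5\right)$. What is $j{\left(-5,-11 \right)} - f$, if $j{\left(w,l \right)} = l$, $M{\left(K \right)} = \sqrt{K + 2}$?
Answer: $-11 + \sqrt{3} \approx -9.2679$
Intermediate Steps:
$M{\left(K \right)} = \sqrt{2 + K}$
$f = - \sqrt{3}$ ($f = \sqrt{2 + 1} \left(4 - 5\right) = \sqrt{3} \left(-1\right) = - \sqrt{3} \approx -1.732$)
$j{\left(-5,-11 \right)} - f = -11 - - \sqrt{3} = -11 + \sqrt{3}$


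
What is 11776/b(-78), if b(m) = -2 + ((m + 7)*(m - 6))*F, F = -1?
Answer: -5888/2983 ≈ -1.9739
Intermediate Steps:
b(m) = -2 - (-6 + m)*(7 + m) (b(m) = -2 + ((m + 7)*(m - 6))*(-1) = -2 + ((7 + m)*(-6 + m))*(-1) = -2 + ((-6 + m)*(7 + m))*(-1) = -2 - (-6 + m)*(7 + m))
11776/b(-78) = 11776/(40 - 1*(-78) - 1*(-78)²) = 11776/(40 + 78 - 1*6084) = 11776/(40 + 78 - 6084) = 11776/(-5966) = 11776*(-1/5966) = -5888/2983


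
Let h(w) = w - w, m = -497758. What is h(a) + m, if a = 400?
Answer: -497758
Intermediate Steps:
h(w) = 0
h(a) + m = 0 - 497758 = -497758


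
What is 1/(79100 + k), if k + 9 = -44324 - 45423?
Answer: -1/10656 ≈ -9.3844e-5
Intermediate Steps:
k = -89756 (k = -9 + (-44324 - 45423) = -9 - 89747 = -89756)
1/(79100 + k) = 1/(79100 - 89756) = 1/(-10656) = -1/10656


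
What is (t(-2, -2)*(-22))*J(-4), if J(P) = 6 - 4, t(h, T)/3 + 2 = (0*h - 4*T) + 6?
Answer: -1584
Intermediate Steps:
t(h, T) = 12 - 12*T (t(h, T) = -6 + 3*((0*h - 4*T) + 6) = -6 + 3*((0 - 4*T) + 6) = -6 + 3*(-4*T + 6) = -6 + 3*(6 - 4*T) = -6 + (18 - 12*T) = 12 - 12*T)
J(P) = 2 (J(P) = 6 - 1*4 = 6 - 4 = 2)
(t(-2, -2)*(-22))*J(-4) = ((12 - 12*(-2))*(-22))*2 = ((12 + 24)*(-22))*2 = (36*(-22))*2 = -792*2 = -1584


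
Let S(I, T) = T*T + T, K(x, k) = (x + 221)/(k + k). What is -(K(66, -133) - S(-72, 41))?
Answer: 65477/38 ≈ 1723.1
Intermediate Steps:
K(x, k) = (221 + x)/(2*k) (K(x, k) = (221 + x)/((2*k)) = (221 + x)*(1/(2*k)) = (221 + x)/(2*k))
S(I, T) = T + T² (S(I, T) = T² + T = T + T²)
-(K(66, -133) - S(-72, 41)) = -((½)*(221 + 66)/(-133) - 41*(1 + 41)) = -((½)*(-1/133)*287 - 41*42) = -(-41/38 - 1*1722) = -(-41/38 - 1722) = -1*(-65477/38) = 65477/38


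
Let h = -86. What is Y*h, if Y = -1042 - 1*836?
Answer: 161508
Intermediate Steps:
Y = -1878 (Y = -1042 - 836 = -1878)
Y*h = -1878*(-86) = 161508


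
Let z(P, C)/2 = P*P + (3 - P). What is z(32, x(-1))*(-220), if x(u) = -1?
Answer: -437800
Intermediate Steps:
z(P, C) = 6 - 2*P + 2*P² (z(P, C) = 2*(P*P + (3 - P)) = 2*(P² + (3 - P)) = 2*(3 + P² - P) = 6 - 2*P + 2*P²)
z(32, x(-1))*(-220) = (6 - 2*32 + 2*32²)*(-220) = (6 - 64 + 2*1024)*(-220) = (6 - 64 + 2048)*(-220) = 1990*(-220) = -437800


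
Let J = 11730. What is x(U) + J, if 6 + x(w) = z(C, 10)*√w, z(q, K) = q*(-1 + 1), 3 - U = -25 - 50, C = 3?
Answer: 11724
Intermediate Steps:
U = 78 (U = 3 - (-25 - 50) = 3 - 1*(-75) = 3 + 75 = 78)
z(q, K) = 0 (z(q, K) = q*0 = 0)
x(w) = -6 (x(w) = -6 + 0*√w = -6 + 0 = -6)
x(U) + J = -6 + 11730 = 11724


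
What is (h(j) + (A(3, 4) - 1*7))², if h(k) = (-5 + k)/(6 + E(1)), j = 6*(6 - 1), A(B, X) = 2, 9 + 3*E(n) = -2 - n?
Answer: 225/4 ≈ 56.250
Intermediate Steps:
E(n) = -11/3 - n/3 (E(n) = -3 + (-2 - n)/3 = -3 + (-⅔ - n/3) = -11/3 - n/3)
j = 30 (j = 6*5 = 30)
h(k) = -5/2 + k/2 (h(k) = (-5 + k)/(6 + (-11/3 - ⅓*1)) = (-5 + k)/(6 + (-11/3 - ⅓)) = (-5 + k)/(6 - 4) = (-5 + k)/2 = (-5 + k)*(½) = -5/2 + k/2)
(h(j) + (A(3, 4) - 1*7))² = ((-5/2 + (½)*30) + (2 - 1*7))² = ((-5/2 + 15) + (2 - 7))² = (25/2 - 5)² = (15/2)² = 225/4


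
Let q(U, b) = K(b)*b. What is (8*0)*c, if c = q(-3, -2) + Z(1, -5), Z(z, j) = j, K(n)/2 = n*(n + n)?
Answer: 0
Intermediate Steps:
K(n) = 4*n² (K(n) = 2*(n*(n + n)) = 2*(n*(2*n)) = 2*(2*n²) = 4*n²)
q(U, b) = 4*b³ (q(U, b) = (4*b²)*b = 4*b³)
c = -37 (c = 4*(-2)³ - 5 = 4*(-8) - 5 = -32 - 5 = -37)
(8*0)*c = (8*0)*(-37) = 0*(-37) = 0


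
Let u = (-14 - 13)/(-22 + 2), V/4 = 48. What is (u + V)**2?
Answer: 14953689/400 ≈ 37384.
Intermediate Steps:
V = 192 (V = 4*48 = 192)
u = 27/20 (u = -27/(-20) = -27*(-1/20) = 27/20 ≈ 1.3500)
(u + V)**2 = (27/20 + 192)**2 = (3867/20)**2 = 14953689/400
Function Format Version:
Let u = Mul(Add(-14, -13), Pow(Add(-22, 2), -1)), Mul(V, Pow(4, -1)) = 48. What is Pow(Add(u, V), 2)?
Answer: Rational(14953689, 400) ≈ 37384.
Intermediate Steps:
V = 192 (V = Mul(4, 48) = 192)
u = Rational(27, 20) (u = Mul(-27, Pow(-20, -1)) = Mul(-27, Rational(-1, 20)) = Rational(27, 20) ≈ 1.3500)
Pow(Add(u, V), 2) = Pow(Add(Rational(27, 20), 192), 2) = Pow(Rational(3867, 20), 2) = Rational(14953689, 400)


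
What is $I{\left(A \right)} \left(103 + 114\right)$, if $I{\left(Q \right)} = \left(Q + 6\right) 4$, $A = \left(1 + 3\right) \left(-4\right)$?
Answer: $-8680$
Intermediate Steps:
$A = -16$ ($A = 4 \left(-4\right) = -16$)
$I{\left(Q \right)} = 24 + 4 Q$ ($I{\left(Q \right)} = \left(6 + Q\right) 4 = 24 + 4 Q$)
$I{\left(A \right)} \left(103 + 114\right) = \left(24 + 4 \left(-16\right)\right) \left(103 + 114\right) = \left(24 - 64\right) 217 = \left(-40\right) 217 = -8680$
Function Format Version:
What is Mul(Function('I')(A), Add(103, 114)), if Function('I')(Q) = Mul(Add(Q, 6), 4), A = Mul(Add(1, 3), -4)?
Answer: -8680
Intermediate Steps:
A = -16 (A = Mul(4, -4) = -16)
Function('I')(Q) = Add(24, Mul(4, Q)) (Function('I')(Q) = Mul(Add(6, Q), 4) = Add(24, Mul(4, Q)))
Mul(Function('I')(A), Add(103, 114)) = Mul(Add(24, Mul(4, -16)), Add(103, 114)) = Mul(Add(24, -64), 217) = Mul(-40, 217) = -8680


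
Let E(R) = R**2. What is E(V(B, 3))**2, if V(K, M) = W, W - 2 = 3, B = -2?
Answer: 625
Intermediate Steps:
W = 5 (W = 2 + 3 = 5)
V(K, M) = 5
E(V(B, 3))**2 = (5**2)**2 = 25**2 = 625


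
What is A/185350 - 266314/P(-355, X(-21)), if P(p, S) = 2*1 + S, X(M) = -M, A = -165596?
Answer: -24682554304/2131525 ≈ -11580.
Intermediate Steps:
P(p, S) = 2 + S
A/185350 - 266314/P(-355, X(-21)) = -165596/185350 - 266314/(2 - 1*(-21)) = -165596*1/185350 - 266314/(2 + 21) = -82798/92675 - 266314/23 = -24682554304/2131525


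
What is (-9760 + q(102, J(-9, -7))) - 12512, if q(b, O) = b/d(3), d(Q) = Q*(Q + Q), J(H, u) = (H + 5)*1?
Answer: -66799/3 ≈ -22266.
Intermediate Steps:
J(H, u) = 5 + H (J(H, u) = (5 + H)*1 = 5 + H)
d(Q) = 2*Q**2 (d(Q) = Q*(2*Q) = 2*Q**2)
q(b, O) = b/18 (q(b, O) = b/((2*3**2)) = b/((2*9)) = b/18)
(-9760 + q(102, J(-9, -7))) - 12512 = (-9760 + (1/18)*102) - 12512 = (-9760 + 17/3) - 12512 = -29263/3 - 12512 = -66799/3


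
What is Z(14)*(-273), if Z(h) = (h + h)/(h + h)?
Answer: -273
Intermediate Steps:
Z(h) = 1 (Z(h) = (2*h)/((2*h)) = (2*h)*(1/(2*h)) = 1)
Z(14)*(-273) = 1*(-273) = -273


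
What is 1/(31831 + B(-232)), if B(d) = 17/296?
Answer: 296/9421993 ≈ 3.1416e-5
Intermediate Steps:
B(d) = 17/296 (B(d) = 17*(1/296) = 17/296)
1/(31831 + B(-232)) = 1/(31831 + 17/296) = 1/(9421993/296) = 296/9421993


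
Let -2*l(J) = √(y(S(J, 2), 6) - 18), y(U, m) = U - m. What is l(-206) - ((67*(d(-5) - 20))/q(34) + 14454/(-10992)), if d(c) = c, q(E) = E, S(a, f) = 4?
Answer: 1575253/31144 - I*√5 ≈ 50.58 - 2.2361*I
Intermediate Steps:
l(J) = -I*√5 (l(J) = -√((4 - 1*6) - 18)/2 = -√((4 - 6) - 18)/2 = -√(-2 - 18)/2 = -I*√5)
l(-206) - ((67*(d(-5) - 20))/q(34) + 14454/(-10992)) = -I*√5 - ((67*(-5 - 20))/34 + 14454/(-10992)) = -I*√5 - ((67*(-25))*(1/34) + 14454*(-1/10992)) = -I*√5 - (-1675*1/34 - 2409/1832) = -I*√5 - (-1675/34 - 2409/1832) = -I*√5 - 1*(-1575253/31144) = -I*√5 + 1575253/31144 = 1575253/31144 - I*√5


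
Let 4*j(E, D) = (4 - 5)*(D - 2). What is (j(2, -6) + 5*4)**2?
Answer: 484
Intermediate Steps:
j(E, D) = 1/2 - D/4 (j(E, D) = ((4 - 5)*(D - 2))/4 = (-(-2 + D))/4 = (2 - D)/4 = 1/2 - D/4)
(j(2, -6) + 5*4)**2 = ((1/2 - 1/4*(-6)) + 5*4)**2 = ((1/2 + 3/2) + 20)**2 = (2 + 20)**2 = 22**2 = 484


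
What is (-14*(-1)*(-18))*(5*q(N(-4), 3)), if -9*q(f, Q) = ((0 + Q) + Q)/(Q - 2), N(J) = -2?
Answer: 840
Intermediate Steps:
q(f, Q) = -2*Q/(9*(-2 + Q)) (q(f, Q) = -((0 + Q) + Q)/(9*(Q - 2)) = -(Q + Q)/(9*(-2 + Q)) = -2*Q/(9*(-2 + Q)))
(-14*(-1)*(-18))*(5*q(N(-4), 3)) = (-14*(-1)*(-18))*(5*(-2*3/(-18 + 9*3))) = (14*(-18))*(5*(-2*3/(-18 + 27))) = -1260*(-2*3/9) = -1260*(-2*3*⅑) = -1260*(-2)/3 = -252*(-10/3) = 840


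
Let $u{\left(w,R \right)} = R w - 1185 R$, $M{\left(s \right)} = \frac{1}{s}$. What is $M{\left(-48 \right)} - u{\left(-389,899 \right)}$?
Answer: $\frac{67921247}{48} \approx 1.415 \cdot 10^{6}$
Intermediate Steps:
$u{\left(w,R \right)} = - 1185 R + R w$
$M{\left(-48 \right)} - u{\left(-389,899 \right)} = \frac{1}{-48} - 899 \left(-1185 - 389\right) = - \frac{1}{48} - 899 \left(-1574\right) = - \frac{1}{48} - -1415026 = - \frac{1}{48} + 1415026 = \frac{67921247}{48}$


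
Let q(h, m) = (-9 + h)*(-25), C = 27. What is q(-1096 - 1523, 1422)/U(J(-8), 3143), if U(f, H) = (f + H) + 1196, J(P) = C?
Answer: 32850/2183 ≈ 15.048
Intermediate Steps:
q(h, m) = 225 - 25*h
J(P) = 27
U(f, H) = 1196 + H + f (U(f, H) = (H + f) + 1196 = 1196 + H + f)
q(-1096 - 1523, 1422)/U(J(-8), 3143) = (225 - 25*(-1096 - 1523))/(1196 + 3143 + 27) = (225 - 25*(-2619))/4366 = (225 + 65475)*(1/4366) = 65700*(1/4366) = 32850/2183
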